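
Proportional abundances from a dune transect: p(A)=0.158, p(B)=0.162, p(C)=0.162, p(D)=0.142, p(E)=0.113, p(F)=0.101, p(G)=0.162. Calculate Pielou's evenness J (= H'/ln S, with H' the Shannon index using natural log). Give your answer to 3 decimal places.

H' = −Σ pᵢ ln pᵢ = −((-0.29154) + (-0.29487) + (-0.29487) + (-0.27717) + (-0.24638) + (-0.23156) + (-0.29487)) = 1.93124 (working shown to 5 dp, full precision carried).
With S = 7 species, ln S = 1.94591, so J = 1.93124/1.94591 = 0.99246, i.e. 0.992 to 3 decimal places.

0.992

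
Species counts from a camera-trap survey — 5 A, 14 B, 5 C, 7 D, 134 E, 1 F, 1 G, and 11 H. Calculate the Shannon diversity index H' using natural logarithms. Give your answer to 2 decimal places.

0.97

Total N = 5+14+5+7+134+1+1+11 = 178, so the proportions are 0.0281, 0.0787, 0.0281, 0.0393, 0.7528, 0.0056, 0.0056, 0.0618 (working shown to 4 dp, full precision carried).
Each pᵢ ln pᵢ term: 0.0281×(-3.5723)=-0.1003, 0.0787×(-2.5427)=-0.2000, 0.0281×(-3.5723)=-0.1003, 0.0393×(-3.2359)=-0.1273, 0.7528×(-0.2839)=-0.2138, 0.0056×(-5.1818)=-0.0291, 0.0056×(-5.1818)=-0.0291, 0.0618×(-2.7839)=-0.1720.
Sum = -0.9720, so H' = 0.97.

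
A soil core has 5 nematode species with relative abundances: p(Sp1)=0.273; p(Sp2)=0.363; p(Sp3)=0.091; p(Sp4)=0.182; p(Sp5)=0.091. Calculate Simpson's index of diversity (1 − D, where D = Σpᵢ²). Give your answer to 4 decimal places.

D = 0.273² + 0.363² + 0.091² + 0.182² + 0.091² = 0.074529 + 0.131769 + 0.008281 + 0.033124 + 0.008281 = 0.255984 (working shown to 6 dp, full precision carried).
So 1 − D = 0.744016, i.e. 0.7440 to 4 decimal places.

0.7440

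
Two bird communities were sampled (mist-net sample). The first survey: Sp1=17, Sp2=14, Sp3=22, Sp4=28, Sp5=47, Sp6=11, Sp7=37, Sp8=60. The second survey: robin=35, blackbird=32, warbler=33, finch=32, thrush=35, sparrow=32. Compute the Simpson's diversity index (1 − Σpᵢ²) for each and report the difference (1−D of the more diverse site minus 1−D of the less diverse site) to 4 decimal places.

The first survey: N=236, proportions 0.072034, 0.059322, 0.09322, 0.118644, 0.199153, 0.04661, 0.15678, 0.254237, giving 1−D = 0.837475 (working shown to 6 dp, full precision carried).
The second survey: N=199, proportions 0.175879, 0.160804, 0.165829, 0.160804, 0.175879, 0.160804, giving 1−D = 0.833060.
Difference = |0.837475 − 0.833060| = 0.004415, i.e. 0.0044 to 4 decimal places.

0.0044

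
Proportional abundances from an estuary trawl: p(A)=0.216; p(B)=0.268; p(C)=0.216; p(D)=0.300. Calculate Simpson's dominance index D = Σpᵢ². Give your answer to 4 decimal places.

D = 0.216² + 0.268² + 0.216² + 0.3² = 0.046656 + 0.071824 + 0.046656 + 0.090000 = 0.255136 (working shown to 6 dp, full precision carried).
To 4 decimal places, D = 0.2551.

0.2551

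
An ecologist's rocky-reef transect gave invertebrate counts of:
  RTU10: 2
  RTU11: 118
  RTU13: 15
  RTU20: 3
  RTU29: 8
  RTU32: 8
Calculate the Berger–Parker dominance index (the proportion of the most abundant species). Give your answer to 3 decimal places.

0.766

Total N = 2+118+15+3+8+8 = 154, so the proportions are 0.01299, 0.76623, 0.0974, 0.01948, 0.05195, 0.05195 (working shown to 5 dp, full precision carried).
The largest proportion is 0.76623, i.e. d = 0.766 to 3 decimal places.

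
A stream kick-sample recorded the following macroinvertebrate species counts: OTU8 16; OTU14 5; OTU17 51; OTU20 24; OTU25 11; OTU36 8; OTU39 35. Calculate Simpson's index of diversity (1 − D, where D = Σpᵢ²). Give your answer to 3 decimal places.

0.784

Total N = 16+5+51+24+11+8+35 = 150, so the proportions are 0.10667, 0.03333, 0.34, 0.16, 0.07333, 0.05333, 0.23333 (working shown to 5 dp, full precision carried).
D = 0.10667² + 0.03333² + 0.34² + 0.16² + 0.07333² + 0.05333² + 0.23333² = 0.01138 + 0.00111 + 0.11560 + 0.02560 + 0.00538 + 0.00284 + 0.05444 = 0.21636.
So 1 − D = 0.78364, i.e. 0.784 to 3 decimal places.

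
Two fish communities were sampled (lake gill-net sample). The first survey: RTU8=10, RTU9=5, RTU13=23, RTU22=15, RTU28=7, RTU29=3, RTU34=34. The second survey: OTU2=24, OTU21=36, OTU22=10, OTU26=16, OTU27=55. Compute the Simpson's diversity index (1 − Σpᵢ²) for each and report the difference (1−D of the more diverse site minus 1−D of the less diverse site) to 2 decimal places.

0.04

The first survey: N=97, proportions 0.1031, 0.0515, 0.2371, 0.1546, 0.0722, 0.0309, 0.3505, giving 1−D = 0.7776 (working shown to 4 dp, full precision carried).
The second survey: N=141, proportions 0.1702, 0.2553, 0.0709, 0.1135, 0.3901, giving 1−D = 0.7358.
Difference = |0.7776 − 0.7358| = 0.0418, i.e. 0.04 to 2 decimal places.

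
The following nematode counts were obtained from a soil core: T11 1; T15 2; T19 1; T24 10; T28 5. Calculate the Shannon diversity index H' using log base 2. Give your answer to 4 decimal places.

1.7832

Total N = 1+2+1+10+5 = 19, so the proportions are 0.052632, 0.105263, 0.052632, 0.526316, 0.263158 (working shown to 6 dp, full precision carried).
Each pᵢ log₂ pᵢ term: 0.052632×(-4.247928)=-0.223575, 0.105263×(-3.247928)=-0.341887, 0.052632×(-4.247928)=-0.223575, 0.526316×(-0.925999)=-0.487368, 0.263158×(-1.925999)=-0.506842.
Sum = -1.783247, so H' = 1.7832.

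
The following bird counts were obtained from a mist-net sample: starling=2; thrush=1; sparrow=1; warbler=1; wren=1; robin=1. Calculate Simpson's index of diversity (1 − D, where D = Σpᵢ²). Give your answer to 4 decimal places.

0.8163

Total N = 2+1+1+1+1+1 = 7, so the proportions are 0.285714, 0.142857, 0.142857, 0.142857, 0.142857, 0.142857 (working shown to 6 dp, full precision carried).
D = 0.285714² + 0.142857² + 0.142857² + 0.142857² + 0.142857² + 0.142857² = 0.081633 + 0.020408 + 0.020408 + 0.020408 + 0.020408 + 0.020408 = 0.183673.
So 1 − D = 0.816327, i.e. 0.8163 to 4 decimal places.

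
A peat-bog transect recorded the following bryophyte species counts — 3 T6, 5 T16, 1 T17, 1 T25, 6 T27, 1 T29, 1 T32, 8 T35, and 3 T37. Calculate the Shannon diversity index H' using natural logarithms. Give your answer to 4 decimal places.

Total N = 3+5+1+1+6+1+1+8+3 = 29, so the proportions are 0.103448, 0.172414, 0.034483, 0.034483, 0.206897, 0.034483, 0.034483, 0.275862, 0.103448 (working shown to 6 dp, full precision carried).
Each pᵢ ln pᵢ term: 0.103448×(-2.268684)=-0.234691, 0.172414×(-1.757858)=-0.303079, 0.034483×(-3.367296)=-0.116114, 0.034483×(-3.367296)=-0.116114, 0.206897×(-1.575536)=-0.325973, 0.034483×(-3.367296)=-0.116114, 0.034483×(-3.367296)=-0.116114, 0.275862×(-1.287854)=-0.355270, 0.103448×(-2.268684)=-0.234691.
Sum = -1.918160, so H' = 1.9182.

1.9182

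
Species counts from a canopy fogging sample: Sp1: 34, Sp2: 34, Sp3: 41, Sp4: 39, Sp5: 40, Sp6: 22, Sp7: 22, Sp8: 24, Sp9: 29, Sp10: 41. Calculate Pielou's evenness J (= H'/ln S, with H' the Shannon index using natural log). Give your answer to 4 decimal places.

0.9883

Total N = 34+34+41+39+40+22+22+24+29+41 = 326, so the proportions are 0.104294, 0.104294, 0.125767, 0.119632, 0.122699, 0.067485, 0.067485, 0.07362, 0.088957, 0.125767 (working shown to 6 dp, full precision carried).
H' = −Σ pᵢ ln pᵢ = −((-0.235762) + (-0.235762) + (-0.260756) + (-0.254019) + (-0.257426) + (-0.181929) + (-0.181929) + (-0.192062) + (-0.215241) + (-0.260756)) = 2.275639.
With S = 10 species, ln S = 2.302585, so J = 2.275639/2.302585 = 0.988297, i.e. 0.9883 to 4 decimal places.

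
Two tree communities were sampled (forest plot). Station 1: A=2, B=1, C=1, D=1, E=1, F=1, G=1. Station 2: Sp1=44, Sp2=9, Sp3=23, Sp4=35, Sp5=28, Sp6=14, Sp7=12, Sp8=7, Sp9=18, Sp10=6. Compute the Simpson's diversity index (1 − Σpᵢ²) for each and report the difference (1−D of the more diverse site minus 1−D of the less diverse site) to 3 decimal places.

0.018

Station 1: N=8, proportions 0.25, 0.125, 0.125, 0.125, 0.125, 0.125, 0.125, giving 1−D = 0.84375 (working shown to 5 dp, full precision carried).
Station 2: N=196, proportions 0.22449, 0.04592, 0.11735, 0.17857, 0.14286, 0.07143, 0.06122, 0.03571, 0.09184, 0.03061, giving 1−D = 0.86193.
Difference = |0.84375 − 0.86193| = 0.01818, i.e. 0.018 to 3 decimal places.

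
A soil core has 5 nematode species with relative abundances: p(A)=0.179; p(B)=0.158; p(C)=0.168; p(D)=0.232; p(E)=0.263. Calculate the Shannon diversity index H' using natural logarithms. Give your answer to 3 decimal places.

1.589

Each pᵢ ln pᵢ term (working shown to 5 dp, full precision carried): 0.179×(-1.72037)=-0.30795, 0.158×(-1.84516)=-0.29154, 0.168×(-1.78379)=-0.29968, 0.232×(-1.46102)=-0.33896, 0.263×(-1.33560)=-0.35126.
Sum = -1.58938, so H' = 1.589.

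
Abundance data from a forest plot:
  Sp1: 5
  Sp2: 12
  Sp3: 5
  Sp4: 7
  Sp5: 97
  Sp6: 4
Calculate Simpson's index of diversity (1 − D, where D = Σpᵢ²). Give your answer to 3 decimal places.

Total N = 5+12+5+7+97+4 = 130, so the proportions are 0.03846, 0.09231, 0.03846, 0.05385, 0.74615, 0.03077 (working shown to 5 dp, full precision carried).
D = 0.03846² + 0.09231² + 0.03846² + 0.05385² + 0.74615² + 0.03077² = 0.00148 + 0.00852 + 0.00148 + 0.00290 + 0.55675 + 0.00095 = 0.57207.
So 1 − D = 0.42793, i.e. 0.428 to 3 decimal places.

0.428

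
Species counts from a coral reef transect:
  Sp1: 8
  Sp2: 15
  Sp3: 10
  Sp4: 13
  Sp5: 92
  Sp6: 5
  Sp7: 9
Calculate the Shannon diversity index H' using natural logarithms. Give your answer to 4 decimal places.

Total N = 8+15+10+13+92+5+9 = 152, so the proportions are 0.052632, 0.098684, 0.065789, 0.085526, 0.605263, 0.032895, 0.059211 (working shown to 6 dp, full precision carried).
Each pᵢ ln pᵢ term: 0.052632×(-2.944439)=-0.154970, 0.098684×(-2.315830)=-0.228536, 0.065789×(-2.721295)=-0.179033, 0.085526×(-2.458931)=-0.210303, 0.605263×(-0.502092)=-0.303898, 0.032895×(-3.414443)=-0.112317, 0.059211×(-2.826656)=-0.167368.
Sum = -1.356425, so H' = 1.3564.

1.3564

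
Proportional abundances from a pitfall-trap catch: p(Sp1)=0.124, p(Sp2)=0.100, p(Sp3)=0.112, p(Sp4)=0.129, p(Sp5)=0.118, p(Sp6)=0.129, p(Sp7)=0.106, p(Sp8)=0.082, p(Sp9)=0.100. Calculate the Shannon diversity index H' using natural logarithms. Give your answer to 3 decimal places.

2.188

Each pᵢ ln pᵢ term (working shown to 5 dp, full precision carried): 0.124×(-2.08747)=-0.25885, 0.1×(-2.30259)=-0.23026, 0.112×(-2.18926)=-0.24520, 0.129×(-2.04794)=-0.26418, 0.118×(-2.13707)=-0.25217, 0.129×(-2.04794)=-0.26418, 0.106×(-2.24432)=-0.23790, 0.082×(-2.50104)=-0.20508, 0.1×(-2.30259)=-0.23026.
Sum = -2.18809, so H' = 2.188.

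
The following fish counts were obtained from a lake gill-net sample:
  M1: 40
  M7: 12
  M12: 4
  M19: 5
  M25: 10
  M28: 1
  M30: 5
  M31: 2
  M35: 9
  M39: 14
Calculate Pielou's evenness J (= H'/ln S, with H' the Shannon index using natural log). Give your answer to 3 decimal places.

0.816

Total N = 40+12+4+5+10+1+5+2+9+14 = 102, so the proportions are 0.39216, 0.11765, 0.03922, 0.04902, 0.09804, 0.0098, 0.04902, 0.01961, 0.08824, 0.13725 (working shown to 5 dp, full precision carried).
H' = −Σ pᵢ ln pᵢ = −((-0.36710) + (-0.25177) + (-0.12701) + (-0.14782) + (-0.22769) + (-0.04534) + (-0.14782) + (-0.07709) + (-0.21421) + (-0.27258)) = 1.87843.
With S = 10 species, ln S = 2.30259, so J = 1.87843/2.30259 = 0.81579, i.e. 0.816 to 3 decimal places.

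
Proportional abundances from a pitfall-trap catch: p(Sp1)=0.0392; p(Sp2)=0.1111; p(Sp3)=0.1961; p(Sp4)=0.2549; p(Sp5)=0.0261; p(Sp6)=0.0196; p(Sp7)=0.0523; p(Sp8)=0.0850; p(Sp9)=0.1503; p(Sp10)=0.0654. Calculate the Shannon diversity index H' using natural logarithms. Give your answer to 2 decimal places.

2.04

Each pᵢ ln pᵢ term (working shown to 4 dp, full precision carried): 0.0392×(-3.2391)=-0.1270, 0.1111×(-2.1973)=-0.2441, 0.1961×(-1.6291)=-0.3195, 0.2549×(-1.3669)=-0.3484, 0.0261×(-3.6458)=-0.0952, 0.0196×(-3.9322)=-0.0771, 0.0523×(-2.9508)=-0.1543, 0.085×(-2.4651)=-0.2095, 0.1503×(-1.8951)=-0.2848, 0.0654×(-2.7272)=-0.1784.
Sum = -2.0383, so H' = 2.04.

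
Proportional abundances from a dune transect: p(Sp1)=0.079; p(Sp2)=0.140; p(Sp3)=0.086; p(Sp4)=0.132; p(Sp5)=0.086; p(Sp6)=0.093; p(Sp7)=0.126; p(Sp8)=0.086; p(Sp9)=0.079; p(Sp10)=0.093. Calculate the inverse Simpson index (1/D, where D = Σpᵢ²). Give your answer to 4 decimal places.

9.5358

D = 0.079² + 0.14² + 0.086² + 0.132² + 0.086² + 0.093² + 0.126² + 0.086² + 0.079² + 0.093² = 0.00624100 + 0.01960000 + 0.00739600 + 0.01742400 + 0.00739600 + 0.00864900 + 0.01587600 + 0.00739600 + 0.00624100 + 0.00864900 = 0.10486800 (working shown to 8 dp, full precision carried).
So 1/D = 9.535797, i.e. 9.5358 to 4 decimal places.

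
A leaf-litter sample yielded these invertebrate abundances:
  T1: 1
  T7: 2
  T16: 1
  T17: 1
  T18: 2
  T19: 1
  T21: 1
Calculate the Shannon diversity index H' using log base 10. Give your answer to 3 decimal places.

0.820

Total N = 1+2+1+1+2+1+1 = 9, so the proportions are 0.11111, 0.22222, 0.11111, 0.11111, 0.22222, 0.11111, 0.11111 (working shown to 5 dp, full precision carried).
Each pᵢ log₁₀ pᵢ term: 0.11111×(-0.95424)=-0.10603, 0.22222×(-0.65321)=-0.14516, 0.11111×(-0.95424)=-0.10603, 0.11111×(-0.95424)=-0.10603, 0.22222×(-0.65321)=-0.14516, 0.11111×(-0.95424)=-0.10603, 0.11111×(-0.95424)=-0.10603.
Sum = -0.82045, so H' = 0.820.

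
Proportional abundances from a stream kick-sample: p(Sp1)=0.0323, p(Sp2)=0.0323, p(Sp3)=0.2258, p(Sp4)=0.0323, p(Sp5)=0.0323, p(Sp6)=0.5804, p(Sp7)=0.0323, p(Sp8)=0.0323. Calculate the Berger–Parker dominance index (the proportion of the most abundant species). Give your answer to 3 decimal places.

0.580

The largest proportion is 0.5804, i.e. d = 0.580 to 3 decimal places.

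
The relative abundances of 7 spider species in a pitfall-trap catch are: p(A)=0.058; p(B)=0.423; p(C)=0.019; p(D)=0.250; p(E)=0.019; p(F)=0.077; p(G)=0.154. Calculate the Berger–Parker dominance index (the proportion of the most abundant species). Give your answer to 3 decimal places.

The largest proportion is 0.423, i.e. d = 0.423 to 3 decimal places.

0.423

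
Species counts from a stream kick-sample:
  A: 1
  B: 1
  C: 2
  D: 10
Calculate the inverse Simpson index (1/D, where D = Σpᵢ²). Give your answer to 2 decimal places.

1.85

Total N = 1+1+2+10 = 14, so the proportions are 0.07143, 0.07143, 0.14286, 0.71429 (working shown to 5 dp, full precision carried).
D = 0.07143² + 0.07143² + 0.14286² + 0.71429² = 0.00510 + 0.00510 + 0.02041 + 0.51020 = 0.54082.
So 1/D = 1.8491, i.e. 1.85 to 2 decimal places.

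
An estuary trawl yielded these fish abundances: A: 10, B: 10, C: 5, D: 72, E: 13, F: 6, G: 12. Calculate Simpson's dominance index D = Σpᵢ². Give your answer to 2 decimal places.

Total N = 10+10+5+72+13+6+12 = 128, so the proportions are 0.0781, 0.0781, 0.0391, 0.5625, 0.1016, 0.0469, 0.0938 (working shown to 4 dp, full precision carried).
D = 0.0781² + 0.0781² + 0.0391² + 0.5625² + 0.1016² + 0.0469² + 0.0938² = 0.0061 + 0.0061 + 0.0015 + 0.3164 + 0.0103 + 0.0022 + 0.0088 = 0.3514.
To 2 decimal places, D = 0.35.

0.35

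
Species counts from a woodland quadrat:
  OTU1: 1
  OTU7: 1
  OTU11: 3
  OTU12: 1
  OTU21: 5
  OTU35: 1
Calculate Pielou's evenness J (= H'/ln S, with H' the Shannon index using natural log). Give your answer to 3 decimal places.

0.859

Total N = 1+1+3+1+5+1 = 12, so the proportions are 0.08333, 0.08333, 0.25, 0.08333, 0.41667, 0.08333 (working shown to 5 dp, full precision carried).
H' = −Σ pᵢ ln pᵢ = −((-0.20708) + (-0.20708) + (-0.34657) + (-0.20708) + (-0.36478) + (-0.20708)) = 1.53965.
With S = 6 species, ln S = 1.79176, so J = 1.53965/1.79176 = 0.85930, i.e. 0.859 to 3 decimal places.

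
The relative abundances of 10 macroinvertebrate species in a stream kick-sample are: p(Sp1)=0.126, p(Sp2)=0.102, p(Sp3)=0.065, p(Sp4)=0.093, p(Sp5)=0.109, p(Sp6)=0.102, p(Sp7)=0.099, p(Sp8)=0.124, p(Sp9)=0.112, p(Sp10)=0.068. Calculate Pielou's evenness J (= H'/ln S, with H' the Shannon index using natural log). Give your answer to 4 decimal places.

H' = −Σ pᵢ ln pᵢ = −((-0.261006) + (-0.232844) + (-0.177669) + (-0.220889) + (-0.241588) + (-0.232844) + (-0.228951) + (-0.258847) + (-0.245197) + (-0.182801)) = 2.282635 (working shown to 6 dp, full precision carried).
With S = 10 species, ln S = 2.302585, so J = 2.282635/2.302585 = 0.991336, i.e. 0.9913 to 4 decimal places.

0.9913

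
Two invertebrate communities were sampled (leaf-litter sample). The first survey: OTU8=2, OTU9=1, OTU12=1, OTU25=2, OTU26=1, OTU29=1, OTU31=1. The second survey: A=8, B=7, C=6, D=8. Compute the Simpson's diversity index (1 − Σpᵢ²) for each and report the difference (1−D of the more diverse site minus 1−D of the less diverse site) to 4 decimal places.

0.0928

The first survey: N=9, proportions 0.222222, 0.111111, 0.111111, 0.222222, 0.111111, 0.111111, 0.111111, giving 1−D = 0.839506 (working shown to 6 dp, full precision carried).
The second survey: N=29, proportions 0.275862, 0.241379, 0.206897, 0.275862, giving 1−D = 0.746730.
Difference = |0.839506 − 0.746730| = 0.092776, i.e. 0.0928 to 4 decimal places.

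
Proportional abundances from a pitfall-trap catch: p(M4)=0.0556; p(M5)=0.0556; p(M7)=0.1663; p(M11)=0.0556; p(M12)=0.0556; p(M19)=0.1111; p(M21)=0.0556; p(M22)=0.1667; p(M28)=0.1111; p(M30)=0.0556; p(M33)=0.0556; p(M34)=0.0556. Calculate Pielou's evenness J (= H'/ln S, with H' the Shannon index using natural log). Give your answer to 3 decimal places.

H' = −Σ pᵢ ln pᵢ = −((-0.16066) + (-0.16066) + (-0.29834) + (-0.16066) + (-0.16066) + (-0.24412) + (-0.16066) + (-0.29865) + (-0.24412) + (-0.16066) + (-0.16066) + (-0.16066)) = 2.37052 (working shown to 5 dp, full precision carried).
With S = 12 species, ln S = 2.48491, so J = 2.37052/2.48491 = 0.95397, i.e. 0.954 to 3 decimal places.

0.954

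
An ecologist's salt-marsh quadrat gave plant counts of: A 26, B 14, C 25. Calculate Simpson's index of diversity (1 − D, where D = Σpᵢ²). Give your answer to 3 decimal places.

0.646

Total N = 26+14+25 = 65, so the proportions are 0.4, 0.21538, 0.38462 (working shown to 5 dp, full precision carried).
D = 0.4² + 0.21538² + 0.38462² = 0.16000 + 0.04639 + 0.14793 = 0.35432.
So 1 − D = 0.64568, i.e. 0.646 to 3 decimal places.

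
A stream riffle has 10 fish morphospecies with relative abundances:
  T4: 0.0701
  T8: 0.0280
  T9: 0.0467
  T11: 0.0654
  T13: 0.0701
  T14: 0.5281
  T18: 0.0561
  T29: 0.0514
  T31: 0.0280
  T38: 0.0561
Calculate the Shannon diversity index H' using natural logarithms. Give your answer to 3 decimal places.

1.707

Each pᵢ ln pᵢ term (working shown to 5 dp, full precision carried): 0.0701×(-2.65783)=-0.18631, 0.028×(-3.57555)=-0.10012, 0.0467×(-3.06401)=-0.14309, 0.0654×(-2.72723)=-0.17836, 0.0701×(-2.65783)=-0.18631, 0.5281×(-0.63847)=-0.33718, 0.0561×(-2.88062)=-0.16160, 0.0514×(-2.96812)=-0.15256, 0.028×(-3.57555)=-0.10012, 0.0561×(-2.88062)=-0.16160.
Sum = -1.70725, so H' = 1.707.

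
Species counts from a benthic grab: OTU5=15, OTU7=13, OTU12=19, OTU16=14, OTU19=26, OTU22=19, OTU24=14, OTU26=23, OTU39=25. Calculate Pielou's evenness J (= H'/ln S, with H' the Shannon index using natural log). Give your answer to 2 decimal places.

Total N = 15+13+19+14+26+19+14+23+25 = 168, so the proportions are 0.0893, 0.0774, 0.1131, 0.0833, 0.1548, 0.1131, 0.0833, 0.1369, 0.1488 (working shown to 4 dp, full precision carried).
H' = −Σ pᵢ ln pᵢ = −((-0.2157) + (-0.1980) + (-0.2465) + (-0.2071) + (-0.2888) + (-0.2465) + (-0.2071) + (-0.2722) + (-0.2835)) = 2.1654.
With S = 9 species, ln S = 2.1972, so J = 2.1654/2.1972 = 0.9855, i.e. 0.99 to 2 decimal places.

0.99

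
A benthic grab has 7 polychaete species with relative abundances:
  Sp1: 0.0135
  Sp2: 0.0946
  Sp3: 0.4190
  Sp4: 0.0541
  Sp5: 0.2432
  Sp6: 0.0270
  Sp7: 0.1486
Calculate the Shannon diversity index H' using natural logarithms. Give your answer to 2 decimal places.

Each pᵢ ln pᵢ term (working shown to 4 dp, full precision carried): 0.0135×(-4.3051)=-0.0581, 0.0946×(-2.3581)=-0.2231, 0.419×(-0.8699)=-0.3645, 0.0541×(-2.9169)=-0.1578, 0.2432×(-1.4139)=-0.3439, 0.027×(-3.6119)=-0.0975, 0.1486×(-1.9065)=-0.2833.
Sum = -1.5282, so H' = 1.53.

1.53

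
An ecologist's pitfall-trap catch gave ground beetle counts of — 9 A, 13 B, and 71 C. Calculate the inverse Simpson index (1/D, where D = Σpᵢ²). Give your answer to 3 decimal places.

Total N = 9+13+71 = 93, so the proportions are 0.096774, 0.139785, 0.763441 (working shown to 6 dp, full precision carried).
D = 0.096774² + 0.139785² + 0.763441² = 0.009365 + 0.019540 + 0.582842 = 0.611747.
So 1/D = 1.63466, i.e. 1.635 to 3 decimal places.

1.635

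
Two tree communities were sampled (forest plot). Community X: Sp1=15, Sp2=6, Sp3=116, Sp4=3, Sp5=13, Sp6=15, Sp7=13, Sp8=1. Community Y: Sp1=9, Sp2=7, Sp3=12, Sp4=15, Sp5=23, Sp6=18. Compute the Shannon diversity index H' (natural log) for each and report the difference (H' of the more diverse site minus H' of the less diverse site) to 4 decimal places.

Community X: N=182, proportions 0.082418, 0.032967, 0.637363, 0.016484, 0.071429, 0.082418, 0.071429, 0.005495, giving H' = 1.284265 (working shown to 6 dp, full precision carried).
Community Y: N=84, proportions 0.107143, 0.083333, 0.142857, 0.178571, 0.27381, 0.214286, giving H' = 1.716780.
Difference = |1.284265 − 1.716780| = 0.432515, i.e. 0.4325 to 4 decimal places.

0.4325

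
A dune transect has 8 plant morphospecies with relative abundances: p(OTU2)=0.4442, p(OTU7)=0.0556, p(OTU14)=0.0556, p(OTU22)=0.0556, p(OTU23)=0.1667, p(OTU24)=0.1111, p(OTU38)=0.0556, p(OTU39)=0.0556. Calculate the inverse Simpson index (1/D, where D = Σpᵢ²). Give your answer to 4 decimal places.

3.9541

D = 0.4442² + 0.0556² + 0.0556² + 0.0556² + 0.1667² + 0.1111² + 0.0556² + 0.0556² = 0.19731364 + 0.00309136 + 0.00309136 + 0.00309136 + 0.02778889 + 0.01234321 + 0.00309136 + 0.00309136 = 0.25290254 (working shown to 8 dp, full precision carried).
So 1/D = 3.954092, i.e. 3.9541 to 4 decimal places.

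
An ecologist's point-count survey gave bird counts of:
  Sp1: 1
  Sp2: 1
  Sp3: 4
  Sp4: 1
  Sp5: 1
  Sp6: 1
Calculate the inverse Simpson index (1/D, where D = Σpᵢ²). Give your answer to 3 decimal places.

Total N = 1+1+4+1+1+1 = 9, so the proportions are 0.1111111, 0.1111111, 0.4444444, 0.1111111, 0.1111111, 0.1111111 (working shown to 7 dp, full precision carried).
D = 0.1111111² + 0.1111111² + 0.4444444² + 0.1111111² + 0.1111111² + 0.1111111² = 0.0123457 + 0.0123457 + 0.1975309 + 0.0123457 + 0.0123457 + 0.0123457 = 0.2592593.
So 1/D = 3.85714, i.e. 3.857 to 3 decimal places.

3.857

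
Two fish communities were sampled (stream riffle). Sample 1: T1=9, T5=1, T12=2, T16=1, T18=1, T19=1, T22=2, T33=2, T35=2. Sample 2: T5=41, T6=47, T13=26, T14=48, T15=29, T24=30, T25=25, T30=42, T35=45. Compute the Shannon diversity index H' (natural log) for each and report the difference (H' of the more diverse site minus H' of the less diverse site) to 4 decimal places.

0.3292

Sample 1: N=21, proportions 0.428571, 0.047619, 0.095238, 0.047619, 0.047619, 0.047619, 0.095238, 0.095238, 0.095238, giving H' = 1.838799 (working shown to 6 dp, full precision carried).
Sample 2: N=333, proportions 0.123123, 0.141141, 0.078078, 0.144144, 0.087087, 0.09009, 0.075075, 0.126126, 0.135135, giving H' = 2.167954.
Difference = |1.838799 − 2.167954| = 0.329155, i.e. 0.3292 to 4 decimal places.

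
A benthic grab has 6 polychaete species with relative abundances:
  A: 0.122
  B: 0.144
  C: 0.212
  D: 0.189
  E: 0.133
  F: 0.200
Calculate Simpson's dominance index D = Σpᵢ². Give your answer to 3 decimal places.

0.174

D = 0.122² + 0.144² + 0.212² + 0.189² + 0.133² + 0.2² = 0.01488 + 0.02074 + 0.04494 + 0.03572 + 0.01769 + 0.04000 = 0.17397 (working shown to 5 dp, full precision carried).
To 3 decimal places, D = 0.174.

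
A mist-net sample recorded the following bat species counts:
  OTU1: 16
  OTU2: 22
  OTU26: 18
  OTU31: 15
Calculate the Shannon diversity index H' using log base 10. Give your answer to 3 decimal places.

Total N = 16+22+18+15 = 71, so the proportions are 0.22535, 0.30986, 0.25352, 0.21127 (working shown to 5 dp, full precision carried).
Each pᵢ log₁₀ pᵢ term: 0.22535×(-0.64714)=-0.14583, 0.30986×(-0.50884)=-0.15767, 0.25352×(-0.59599)=-0.15110, 0.21127×(-0.67517)=-0.14264.
Sum = -0.59724, so H' = 0.597.

0.597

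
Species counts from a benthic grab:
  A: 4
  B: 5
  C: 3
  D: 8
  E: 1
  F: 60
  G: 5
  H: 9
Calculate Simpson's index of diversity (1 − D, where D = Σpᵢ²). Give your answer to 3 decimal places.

0.577

Total N = 4+5+3+8+1+60+5+9 = 95, so the proportions are 0.04211, 0.05263, 0.03158, 0.08421, 0.01053, 0.63158, 0.05263, 0.09474 (working shown to 5 dp, full precision carried).
D = 0.04211² + 0.05263² + 0.03158² + 0.08421² + 0.01053² + 0.63158² + 0.05263² + 0.09474² = 0.00177 + 0.00277 + 0.00100 + 0.00709 + 0.00011 + 0.39889 + 0.00277 + 0.00898 = 0.42338.
So 1 − D = 0.57662, i.e. 0.577 to 3 decimal places.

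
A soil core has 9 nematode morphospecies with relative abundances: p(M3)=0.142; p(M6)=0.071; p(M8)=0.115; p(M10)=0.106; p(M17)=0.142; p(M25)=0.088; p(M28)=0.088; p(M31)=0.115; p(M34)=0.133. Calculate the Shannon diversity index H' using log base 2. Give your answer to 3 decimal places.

3.136

Each pᵢ log₂ pᵢ term (working shown to 5 dp, full precision carried): 0.142×(-2.81604)=-0.39988, 0.071×(-3.81604)=-0.27094, 0.115×(-3.12029)=-0.35883, 0.106×(-3.23786)=-0.34321, 0.142×(-2.81604)=-0.39988, 0.088×(-3.50635)=-0.30856, 0.088×(-3.50635)=-0.30856, 0.115×(-3.12029)=-0.35883, 0.133×(-2.91050)=-0.38710.
Sum = -3.13579, so H' = 3.136.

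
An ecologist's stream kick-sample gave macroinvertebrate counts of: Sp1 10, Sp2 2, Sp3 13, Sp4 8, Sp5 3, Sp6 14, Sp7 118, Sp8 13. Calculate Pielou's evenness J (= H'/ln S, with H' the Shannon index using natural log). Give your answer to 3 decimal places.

Total N = 10+2+13+8+3+14+118+13 = 181, so the proportions are 0.05525, 0.01105, 0.07182, 0.0442, 0.01657, 0.07735, 0.65193, 0.07182 (working shown to 5 dp, full precision carried).
H' = −Σ pᵢ ln pᵢ = −((-0.16000) + (-0.04978) + (-0.18915) + (-0.13786) + (-0.06795) + (-0.19797) + (-0.27891) + (-0.18915)) = 1.27076.
With S = 8 species, ln S = 2.07944, so J = 1.27076/2.07944 = 0.61111, i.e. 0.611 to 3 decimal places.

0.611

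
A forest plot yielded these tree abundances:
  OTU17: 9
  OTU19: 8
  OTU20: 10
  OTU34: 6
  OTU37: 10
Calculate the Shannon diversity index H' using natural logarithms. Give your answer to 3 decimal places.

Total N = 9+8+10+6+10 = 43, so the proportions are 0.2093, 0.18605, 0.23256, 0.13953, 0.23256 (working shown to 5 dp, full precision carried).
Each pᵢ ln pᵢ term: 0.2093×(-1.56398)=-0.32734, 0.18605×(-1.68176)=-0.31289, 0.23256×(-1.45862)=-0.33921, 0.13953×(-1.96944)=-0.27481, 0.23256×(-1.45862)=-0.33921.
Sum = -1.59346, so H' = 1.593.

1.593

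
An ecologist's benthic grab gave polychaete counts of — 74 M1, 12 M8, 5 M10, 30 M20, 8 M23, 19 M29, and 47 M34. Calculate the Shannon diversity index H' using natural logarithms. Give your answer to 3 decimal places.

1.622

Total N = 74+12+5+30+8+19+47 = 195, so the proportions are 0.37949, 0.06154, 0.02564, 0.15385, 0.04103, 0.09744, 0.24103 (working shown to 5 dp, full precision carried).
Each pᵢ ln pᵢ term: 0.37949×(-0.96893)=-0.36770, 0.06154×(-2.78809)=-0.17157, 0.02564×(-3.66356)=-0.09394, 0.15385×(-1.87180)=-0.28797, 0.04103×(-3.19356)=-0.13102, 0.09744×(-2.32856)=-0.22689, 0.24103×(-1.42285)=-0.34294.
Sum = -1.62203, so H' = 1.622.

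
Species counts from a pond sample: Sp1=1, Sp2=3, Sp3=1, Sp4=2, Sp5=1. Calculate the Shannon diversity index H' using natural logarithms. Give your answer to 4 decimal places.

1.4942

Total N = 1+3+1+2+1 = 8, so the proportions are 0.125, 0.375, 0.125, 0.25, 0.125 (working shown to 6 dp, full precision carried).
Each pᵢ ln pᵢ term: 0.125×(-2.079442)=-0.259930, 0.375×(-0.980829)=-0.367811, 0.125×(-2.079442)=-0.259930, 0.25×(-1.386294)=-0.346574, 0.125×(-2.079442)=-0.259930.
Sum = -1.494175, so H' = 1.4942.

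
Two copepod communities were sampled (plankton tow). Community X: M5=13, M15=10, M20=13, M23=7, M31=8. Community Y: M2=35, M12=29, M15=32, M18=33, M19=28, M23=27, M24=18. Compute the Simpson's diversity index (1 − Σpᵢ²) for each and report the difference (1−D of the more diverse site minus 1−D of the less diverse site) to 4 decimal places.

Community X: N=51, proportions 0.254902, 0.196078, 0.254902, 0.137255, 0.156863, giving 1−D = 0.788158 (working shown to 6 dp, full precision carried).
Community Y: N=202, proportions 0.173267, 0.143564, 0.158416, 0.163366, 0.138614, 0.133663, 0.089109, giving 1−D = 0.852563.
Difference = |0.788158 − 0.852563| = 0.064405, i.e. 0.0644 to 4 decimal places.

0.0644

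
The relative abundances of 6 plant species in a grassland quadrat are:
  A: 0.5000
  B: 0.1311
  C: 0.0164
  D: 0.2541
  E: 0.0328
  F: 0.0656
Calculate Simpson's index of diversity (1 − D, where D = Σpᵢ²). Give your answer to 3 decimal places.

D = 0.5² + 0.1311² + 0.0164² + 0.2541² + 0.0328² + 0.0656² = 0.25000 + 0.01719 + 0.00027 + 0.06457 + 0.00108 + 0.00430 = 0.33740 (working shown to 5 dp, full precision carried).
So 1 − D = 0.66260, i.e. 0.663 to 3 decimal places.

0.663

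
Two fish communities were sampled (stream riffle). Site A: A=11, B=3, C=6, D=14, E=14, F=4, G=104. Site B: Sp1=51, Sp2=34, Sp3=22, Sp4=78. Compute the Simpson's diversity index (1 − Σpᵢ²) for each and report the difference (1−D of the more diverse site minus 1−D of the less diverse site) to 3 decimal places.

0.166

Site A: N=156, proportions 0.07051, 0.01923, 0.03846, 0.08974, 0.08974, 0.02564, 0.66667, giving 1−D = 0.53197 (working shown to 5 dp, full precision carried).
Site B: N=185, proportions 0.27568, 0.18378, 0.11892, 0.42162, giving 1−D = 0.69832.
Difference = |0.53197 − 0.69832| = 0.16635, i.e. 0.166 to 3 decimal places.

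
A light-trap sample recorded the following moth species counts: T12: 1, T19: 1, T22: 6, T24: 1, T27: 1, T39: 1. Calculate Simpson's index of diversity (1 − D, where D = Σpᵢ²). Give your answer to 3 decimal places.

Total N = 1+1+6+1+1+1 = 11, so the proportions are 0.09091, 0.09091, 0.54545, 0.09091, 0.09091, 0.09091 (working shown to 5 dp, full precision carried).
D = 0.09091² + 0.09091² + 0.54545² + 0.09091² + 0.09091² + 0.09091² = 0.00826 + 0.00826 + 0.29752 + 0.00826 + 0.00826 + 0.00826 = 0.33884.
So 1 − D = 0.66116, i.e. 0.661 to 3 decimal places.

0.661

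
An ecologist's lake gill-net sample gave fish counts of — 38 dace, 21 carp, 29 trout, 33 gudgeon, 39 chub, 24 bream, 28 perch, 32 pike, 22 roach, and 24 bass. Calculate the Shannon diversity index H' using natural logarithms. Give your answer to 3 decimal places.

Total N = 38+21+29+33+39+24+28+32+22+24 = 290, so the proportions are 0.13103, 0.07241, 0.1, 0.11379, 0.13448, 0.08276, 0.09655, 0.11034, 0.07586, 0.08276 (working shown to 5 dp, full precision carried).
Each pᵢ ln pᵢ term: 0.13103×(-2.03229)=-0.26630, 0.07241×(-2.62536)=-0.19011, 0.1×(-2.30259)=-0.23026, 0.11379×(-2.17337)=-0.24731, 0.13448×(-2.00632)=-0.26982, 0.08276×(-2.49183)=-0.20622, 0.09655×(-2.33768)=-0.22571, 0.11034×(-2.20415)=-0.24322, 0.07586×(-2.57884)=-0.19564, 0.08276×(-2.49183)=-0.20622.
Sum = -2.28080, so H' = 2.281.

2.281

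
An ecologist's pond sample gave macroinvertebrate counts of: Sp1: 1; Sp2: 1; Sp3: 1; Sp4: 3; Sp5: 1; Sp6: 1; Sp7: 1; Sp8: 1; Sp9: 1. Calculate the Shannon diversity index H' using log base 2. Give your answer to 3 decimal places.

3.027

Total N = 1+1+1+3+1+1+1+1+1 = 11, so the proportions are 0.09091, 0.09091, 0.09091, 0.27273, 0.09091, 0.09091, 0.09091, 0.09091, 0.09091 (working shown to 5 dp, full precision carried).
Each pᵢ log₂ pᵢ term: 0.09091×(-3.45943)=-0.31449, 0.09091×(-3.45943)=-0.31449, 0.09091×(-3.45943)=-0.31449, 0.27273×(-1.87447)=-0.51122, 0.09091×(-3.45943)=-0.31449, 0.09091×(-3.45943)=-0.31449, 0.09091×(-3.45943)=-0.31449, 0.09091×(-3.45943)=-0.31449, 0.09091×(-3.45943)=-0.31449.
Sum = -3.02717, so H' = 3.027.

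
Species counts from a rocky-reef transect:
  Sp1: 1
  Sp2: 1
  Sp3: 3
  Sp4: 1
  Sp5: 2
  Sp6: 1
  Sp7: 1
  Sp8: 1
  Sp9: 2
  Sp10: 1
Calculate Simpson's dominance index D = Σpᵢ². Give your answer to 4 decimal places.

0.1224

Total N = 1+1+3+1+2+1+1+1+2+1 = 14, so the proportions are 0.071429, 0.071429, 0.214286, 0.071429, 0.142857, 0.071429, 0.071429, 0.071429, 0.142857, 0.071429 (working shown to 6 dp, full precision carried).
D = 0.071429² + 0.071429² + 0.214286² + 0.071429² + 0.142857² + 0.071429² + 0.071429² + 0.071429² + 0.142857² + 0.071429² = 0.005102 + 0.005102 + 0.045918 + 0.005102 + 0.020408 + 0.005102 + 0.005102 + 0.005102 + 0.020408 + 0.005102 = 0.122449.
To 4 decimal places, D = 0.1224.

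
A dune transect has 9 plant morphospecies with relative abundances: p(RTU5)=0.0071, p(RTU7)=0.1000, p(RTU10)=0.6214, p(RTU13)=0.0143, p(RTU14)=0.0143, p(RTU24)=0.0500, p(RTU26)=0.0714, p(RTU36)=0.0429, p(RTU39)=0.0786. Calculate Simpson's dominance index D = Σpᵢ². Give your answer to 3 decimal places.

D = 0.0071² + 0.1² + 0.6214² + 0.0143² + 0.0143² + 0.05² + 0.0714² + 0.0429² + 0.0786² = 0.00005 + 0.01000 + 0.38614 + 0.00020 + 0.00020 + 0.00250 + 0.00510 + 0.00184 + 0.00618 = 0.41221 (working shown to 5 dp, full precision carried).
To 3 decimal places, D = 0.412.

0.412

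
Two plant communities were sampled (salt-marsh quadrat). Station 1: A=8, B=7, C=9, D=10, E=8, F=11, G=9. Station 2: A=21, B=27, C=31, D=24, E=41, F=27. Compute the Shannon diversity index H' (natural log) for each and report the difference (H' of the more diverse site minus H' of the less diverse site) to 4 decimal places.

Station 1: N=62, proportions 0.129032, 0.112903, 0.145161, 0.16129, 0.129032, 0.177419, 0.145161, giving H' = 1.936083 (working shown to 6 dp, full precision carried).
Station 2: N=171, proportions 0.122807, 0.157895, 0.181287, 0.140351, 0.239766, 0.157895, giving H' = 1.768017.
Difference = |1.936083 − 1.768017| = 0.168066, i.e. 0.1681 to 4 decimal places.

0.1681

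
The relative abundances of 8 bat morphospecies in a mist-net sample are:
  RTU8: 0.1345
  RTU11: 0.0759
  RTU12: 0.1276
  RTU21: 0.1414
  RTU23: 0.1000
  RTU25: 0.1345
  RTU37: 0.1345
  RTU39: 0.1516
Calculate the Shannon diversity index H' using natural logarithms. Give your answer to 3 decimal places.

Each pᵢ ln pᵢ term (working shown to 5 dp, full precision carried): 0.1345×(-2.00619)=-0.26983, 0.0759×(-2.57834)=-0.19570, 0.1276×(-2.05885)=-0.26271, 0.1414×(-1.95616)=-0.27660, 0.1×(-2.30259)=-0.23026, 0.1345×(-2.00619)=-0.26983, 0.1345×(-2.00619)=-0.26983, 0.1516×(-1.88651)=-0.28599.
Sum = -2.06076, so H' = 2.061.

2.061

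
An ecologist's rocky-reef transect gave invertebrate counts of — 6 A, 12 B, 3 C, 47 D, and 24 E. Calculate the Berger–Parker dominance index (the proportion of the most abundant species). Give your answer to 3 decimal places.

0.511

Total N = 6+12+3+47+24 = 92, so the proportions are 0.06522, 0.13043, 0.03261, 0.51087, 0.26087 (working shown to 5 dp, full precision carried).
The largest proportion is 0.51087, i.e. d = 0.511 to 3 decimal places.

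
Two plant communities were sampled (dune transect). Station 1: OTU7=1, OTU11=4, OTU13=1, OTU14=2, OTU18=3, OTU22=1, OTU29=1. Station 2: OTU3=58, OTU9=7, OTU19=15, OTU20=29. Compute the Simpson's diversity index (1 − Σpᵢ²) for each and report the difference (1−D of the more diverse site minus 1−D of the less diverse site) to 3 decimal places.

Station 1: N=13, proportions 0.07692, 0.30769, 0.07692, 0.15385, 0.23077, 0.07692, 0.07692, giving 1−D = 0.80473 (working shown to 5 dp, full precision carried).
Station 2: N=109, proportions 0.53211, 0.06422, 0.13761, 0.26606, giving 1−D = 0.62301.
Difference = |0.80473 − 0.62301| = 0.18172, i.e. 0.182 to 3 decimal places.

0.182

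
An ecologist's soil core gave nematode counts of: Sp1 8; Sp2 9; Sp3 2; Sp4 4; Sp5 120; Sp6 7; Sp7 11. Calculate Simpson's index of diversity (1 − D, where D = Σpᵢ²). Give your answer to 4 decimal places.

0.4315

Total N = 8+9+2+4+120+7+11 = 161, so the proportions are 0.049689, 0.055901, 0.012422, 0.024845, 0.745342, 0.043478, 0.068323 (working shown to 6 dp, full precision carried).
D = 0.049689² + 0.055901² + 0.012422² + 0.024845² + 0.745342² + 0.043478² + 0.068323² = 0.002469 + 0.003125 + 0.000154 + 0.000617 + 0.555534 + 0.001890 + 0.004668 = 0.568458.
So 1 − D = 0.431542, i.e. 0.4315 to 4 decimal places.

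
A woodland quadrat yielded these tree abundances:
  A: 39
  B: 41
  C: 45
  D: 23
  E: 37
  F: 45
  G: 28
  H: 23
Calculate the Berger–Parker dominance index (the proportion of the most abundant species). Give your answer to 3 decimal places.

Total N = 39+41+45+23+37+45+28+23 = 281, so the proportions are 0.13879, 0.14591, 0.16014, 0.08185, 0.13167, 0.16014, 0.09964, 0.08185 (working shown to 5 dp, full precision carried).
The largest proportion is 0.16014, i.e. d = 0.160 to 3 decimal places.

0.160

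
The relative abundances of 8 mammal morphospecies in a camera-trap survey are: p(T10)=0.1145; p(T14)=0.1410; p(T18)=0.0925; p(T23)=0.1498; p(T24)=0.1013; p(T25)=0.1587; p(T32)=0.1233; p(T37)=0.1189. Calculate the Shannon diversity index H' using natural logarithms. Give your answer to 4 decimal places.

2.0643

Each pᵢ ln pᵢ term (working shown to 6 dp, full precision carried): 0.1145×(-2.167180)=-0.248142, 0.141×(-1.958995)=-0.276218, 0.0925×(-2.380547)=-0.220201, 0.1498×(-1.898454)=-0.284388, 0.1013×(-2.289669)=-0.231943, 0.1587×(-1.840740)=-0.292125, 0.1233×(-2.093135)=-0.258084, 0.1189×(-2.129472)=-0.253194.
Sum = -2.064296, so H' = 2.0643.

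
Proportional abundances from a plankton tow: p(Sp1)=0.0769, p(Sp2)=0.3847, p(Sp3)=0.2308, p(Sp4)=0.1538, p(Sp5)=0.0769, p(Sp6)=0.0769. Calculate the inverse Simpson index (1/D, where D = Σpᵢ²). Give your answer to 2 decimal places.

4.12

D = 0.0769² + 0.3847² + 0.2308² + 0.1538² + 0.0769² + 0.0769² = 0.005914 + 0.147994 + 0.053269 + 0.023654 + 0.005914 + 0.005914 = 0.242658 (working shown to 6 dp, full precision carried).
So 1/D = 4.1210, i.e. 4.12 to 2 decimal places.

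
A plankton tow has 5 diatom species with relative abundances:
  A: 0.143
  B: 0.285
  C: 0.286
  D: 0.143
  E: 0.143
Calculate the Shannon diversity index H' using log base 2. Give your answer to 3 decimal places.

Each pᵢ log₂ pᵢ term (working shown to 5 dp, full precision carried): 0.143×(-2.80591)=-0.40125, 0.285×(-1.81097)=-0.51613, 0.286×(-1.80591)=-0.51649, 0.143×(-2.80591)=-0.40125, 0.143×(-2.80591)=-0.40125.
Sum = -2.23635, so H' = 2.236.

2.236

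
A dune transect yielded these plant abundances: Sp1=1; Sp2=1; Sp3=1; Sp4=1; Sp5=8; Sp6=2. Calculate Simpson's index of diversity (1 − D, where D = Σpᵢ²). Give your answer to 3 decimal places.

Total N = 1+1+1+1+8+2 = 14, so the proportions are 0.07143, 0.07143, 0.07143, 0.07143, 0.57143, 0.14286 (working shown to 5 dp, full precision carried).
D = 0.07143² + 0.07143² + 0.07143² + 0.07143² + 0.57143² + 0.14286² = 0.00510 + 0.00510 + 0.00510 + 0.00510 + 0.32653 + 0.02041 = 0.36735.
So 1 − D = 0.63265, i.e. 0.633 to 3 decimal places.

0.633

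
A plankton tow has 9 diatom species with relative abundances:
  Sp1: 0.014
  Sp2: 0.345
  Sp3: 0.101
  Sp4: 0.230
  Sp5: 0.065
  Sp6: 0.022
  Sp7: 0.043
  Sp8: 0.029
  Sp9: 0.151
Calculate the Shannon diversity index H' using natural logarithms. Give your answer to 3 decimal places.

1.782

Each pᵢ ln pᵢ term (working shown to 5 dp, full precision carried): 0.014×(-4.26870)=-0.05976, 0.345×(-1.06421)=-0.36715, 0.101×(-2.29263)=-0.23156, 0.23×(-1.46968)=-0.33803, 0.065×(-2.73337)=-0.17767, 0.022×(-3.81671)=-0.08397, 0.043×(-3.14656)=-0.13530, 0.029×(-3.54046)=-0.10267, 0.151×(-1.89048)=-0.28546.
Sum = -1.78157, so H' = 1.782.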